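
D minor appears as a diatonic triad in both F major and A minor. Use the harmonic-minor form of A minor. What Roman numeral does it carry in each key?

The scale of F major is F G A B♭ C D E; D is degree 6, and the triad built there (D-F-A) is minor, so it is vi.
The scale of A minor (harmonic minor) is A B C D E F G♯; D is degree 4, and the triad built there (D-F-A) is minor, so it is iv.

vi in F major; iv in A minor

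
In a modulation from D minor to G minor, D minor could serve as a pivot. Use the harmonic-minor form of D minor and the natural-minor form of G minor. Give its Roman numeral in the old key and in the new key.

i in D minor; v in G minor

The scale of D minor (harmonic minor) is D E F G A Bb C#; D is degree 1, and the triad built there (D-F-A) is minor, so it is i.
The scale of G minor (natural minor) is G A Bb C D Eb F; D is degree 5, and the triad built there (D-F-A) is minor, so it is v.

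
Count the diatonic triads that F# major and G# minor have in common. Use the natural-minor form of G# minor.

Diatonic triads of F# major: F# (I), G#m (ii), A#m (iii), B (IV), C# (V), D#m (vi), E#dim (vii°).
Diatonic triads of G# minor (natural minor): G#m (i), A#dim (ii°), B (III), C#m (iv), D#m (v), E (VI), F# (VII).
Matching root and quality in both lists: F#, G#m, B, D#m.
That gives 4 common triads.

4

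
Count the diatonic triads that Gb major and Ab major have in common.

Diatonic triads of Gb major: Gb (I), Abm (ii), Bbm (iii), Cb (IV), Db (V), Ebm (vi), Fdim (vii°).
Diatonic triads of Ab major: Ab (I), Bbm (ii), Cm (iii), Db (IV), Eb (V), Fm (vi), Gdim (vii°).
Matching root and quality in both lists: Bbm, Db.
That gives 2 common triads.

2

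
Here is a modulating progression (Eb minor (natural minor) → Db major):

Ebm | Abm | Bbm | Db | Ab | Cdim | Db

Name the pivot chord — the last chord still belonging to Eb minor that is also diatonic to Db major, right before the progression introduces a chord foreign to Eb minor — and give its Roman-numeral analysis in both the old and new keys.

Chords diatonic to Eb minor: Ebm, Fdim, Gb, Abm, Bbm, Cb, Db.
Reading the progression, the first chord not in that set is Ab, so the modulation leaves Eb minor there.
The chord immediately before Ab is Db, which is diatonic to both keys: VII in Eb minor and I in Db major.

Db — VII in Eb minor, I in Db major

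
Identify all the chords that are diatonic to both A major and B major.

Triads in A major: A major (I), B minor (ii), C♯ minor (iii), D major (IV), E major (V), F♯ minor (vi), G♯ diminished (vii°).
Triads in B major: B major (I), C♯ minor (ii), D♯ minor (iii), E major (IV), F♯ major (V), G♯ minor (vi), A♯ diminished (vii°).
Shared triads with their functions: C♯ minor (iii in A major, ii in B major); E major (V in A major, IV in B major).

C♯m, E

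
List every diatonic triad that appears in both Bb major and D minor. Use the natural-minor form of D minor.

Bb, Dm, F, Gm

Triads in Bb major: Bb major (I), C minor (ii), D minor (iii), Eb major (IV), F major (V), G minor (vi), A diminished (vii°).
Triads in D minor (natural minor): D minor (i), E diminished (ii°), F major (III), G minor (iv), A minor (v), Bb major (VI), C major (VII).
Shared triads with their functions: Bb major (I in Bb major, VI in D minor); D minor (iii in Bb major, i in D minor); F major (V in Bb major, III in D minor); G minor (vi in Bb major, iv in D minor).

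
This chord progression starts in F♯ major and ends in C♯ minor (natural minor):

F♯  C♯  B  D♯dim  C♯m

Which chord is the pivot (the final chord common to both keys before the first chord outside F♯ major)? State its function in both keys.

Chords diatonic to F♯ major: F♯, G♯m, A♯m, B, C♯, D♯m, E♯dim.
Reading the progression, the first chord not in that set is D♯dim, so the modulation leaves F♯ major there.
The chord immediately before D♯dim is B, which is diatonic to both keys: IV in F♯ major and VII in C♯ minor.

B — IV in F♯ major, VII in C♯ minor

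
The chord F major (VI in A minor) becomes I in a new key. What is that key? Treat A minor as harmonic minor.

F major

The numeral I denotes a major triad on scale degree 1. With F on degree 1, the tonic of the new key is F.
Degree 1 carries a major triad in major keys, so the destination is F major.
Check: the diatonic triads of F major are F (I), Gm (ii), Am (iii), Bb (IV), C (V), Dm (vi), Edim (vii°) — F major is indeed I.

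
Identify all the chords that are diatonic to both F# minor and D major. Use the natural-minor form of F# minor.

Triads in F# minor (natural minor): F# minor (i), G# diminished (ii°), A major (III), B minor (iv), C# minor (v), D major (VI), E major (VII).
Triads in D major: D major (I), E minor (ii), F# minor (iii), G major (IV), A major (V), B minor (vi), C# diminished (vii°).
Shared triads with their functions: F# minor (i in F# minor, iii in D major); A major (III in F# minor, V in D major); B minor (iv in F# minor, vi in D major); D major (VI in F# minor, I in D major).

F#m, A, Bm, D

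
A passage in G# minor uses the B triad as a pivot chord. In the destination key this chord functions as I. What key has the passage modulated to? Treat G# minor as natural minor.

The numeral I denotes a major triad on scale degree 1. With B on degree 1, the tonic of the new key is B.
Degree 1 carries a major triad in major keys, so the destination is B major.
Check: the diatonic triads of B major are B (I), C#m (ii), D#m (iii), E (IV), F# (V), G#m (vi), A#dim (vii°) — B is indeed I.

B major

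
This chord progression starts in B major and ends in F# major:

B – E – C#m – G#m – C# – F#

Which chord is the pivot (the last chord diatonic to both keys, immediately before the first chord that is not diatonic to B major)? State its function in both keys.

G#m — vi in B major, ii in F# major

Chords diatonic to B major: B, C#m, D#m, E, F#, G#m, A#dim.
Reading the progression, the first chord not in that set is C#, so the modulation leaves B major there.
The chord immediately before C# is G#m, which is diatonic to both keys: vi in B major and ii in F# major.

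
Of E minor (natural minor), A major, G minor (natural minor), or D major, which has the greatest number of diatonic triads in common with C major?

Triads of C major: C (I), Dm (ii), Em (iii), F (IV), G (V), Am (vi), Bdim (vii°).
E minor (natural minor) shares 4: C, Em, G, Am.
A major shares 0: none.
G minor (natural minor) shares 2: Dm, F.
D major shares 2: Em, G.
The most common triads (4) are shared with E minor.

E minor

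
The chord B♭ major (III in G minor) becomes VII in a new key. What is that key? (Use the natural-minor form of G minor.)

C minor

The numeral VII denotes a major triad on scale degree 7. With B♭ on degree 7, the tonic of the new key is C.
Degree 7 carries a major triad in natural-minor keys, so the destination is C minor.
Check: the diatonic triads of C minor (natural minor) are Cm (i), Ddim (ii°), E♭ (III), Fm (iv), Gm (v), A♭ (VI), B♭ (VII) — B♭ major is indeed VII.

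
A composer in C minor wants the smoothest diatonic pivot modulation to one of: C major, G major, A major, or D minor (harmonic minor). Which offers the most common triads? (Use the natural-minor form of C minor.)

Triads of C minor (natural minor): C minor (i), D diminished (ii°), Eb major (III), F minor (iv), G minor (v), Ab major (VI), Bb major (VII).
C major shares 0: none.
G major shares 0: none.
A major shares 0: none.
D minor (harmonic minor) shares 2: Gm, Bb.
The most common triads (2) are shared with D minor.

D minor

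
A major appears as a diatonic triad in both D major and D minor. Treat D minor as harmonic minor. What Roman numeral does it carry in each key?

The scale of D major is D E F# G A B C#; A is degree 5, and the triad built there (A-C#-E) is major, so it is V.
The scale of D minor (harmonic minor) is D E F G A Bb C#; A is degree 5, and the triad built there (A-C#-E) is major, so it is V.

V in D major; V in D minor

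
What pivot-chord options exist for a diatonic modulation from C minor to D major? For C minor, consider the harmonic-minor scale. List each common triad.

G

Triads in C minor (harmonic minor): Cm (i), Ddim (ii°), E♭aug (III+), Fm (iv), G (V), A♭ (VI), Bdim (vii°).
Triads in D major: D (I), Em (ii), F♯m (iii), G (IV), A (V), Bm (vi), C♯dim (vii°).
Shared triads with their functions: G (V in C minor, IV in D major).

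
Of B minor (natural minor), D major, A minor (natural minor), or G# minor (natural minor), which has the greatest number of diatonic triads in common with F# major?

G# minor

Triads of F# major: F# major (I), G# minor (ii), A# minor (iii), B major (IV), C# major (V), D# minor (vi), E# diminished (vii°).
B minor (natural minor) shares 0: none.
D major shares 0: none.
A minor (natural minor) shares 0: none.
G# minor (natural minor) shares 4: F#, G#m, B, D#m.
The most common triads (4) are shared with G# minor.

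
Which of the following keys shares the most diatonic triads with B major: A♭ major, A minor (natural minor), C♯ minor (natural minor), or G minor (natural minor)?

Triads of B major: B (I), C♯m (ii), D♯m (iii), E (IV), F♯ (V), G♯m (vi), A♯dim (vii°).
A♭ major shares 0: none.
A minor (natural minor) shares 0: none.
C♯ minor (natural minor) shares 4: B, C♯m, E, G♯m.
G minor (natural minor) shares 0: none.
The most common triads (4) are shared with C♯ minor.

C♯ minor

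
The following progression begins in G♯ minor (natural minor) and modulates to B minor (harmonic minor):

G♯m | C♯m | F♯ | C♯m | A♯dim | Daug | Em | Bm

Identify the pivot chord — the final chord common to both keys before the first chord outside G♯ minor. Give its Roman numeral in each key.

Chords diatonic to G♯ minor: G♯m, A♯dim, B, C♯m, D♯m, E, F♯.
Reading the progression, the first chord not in that set is Daug, so the modulation leaves G♯ minor there.
The chord immediately before Daug is A♯dim, which is diatonic to both keys: ii° in G♯ minor and vii° in B minor.

A♯dim — ii° in G♯ minor, vii° in B minor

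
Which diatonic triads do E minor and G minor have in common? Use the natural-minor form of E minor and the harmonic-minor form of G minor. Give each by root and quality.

Triads in E minor (natural minor): Em (i), F#dim (ii°), G (III), Am (iv), Bm (v), C (VI), D (VII).
Triads in G minor (harmonic minor): Gm (i), Adim (ii°), Bbaug (III+), Cm (iv), D (V), Eb (VI), F#dim (vii°).
Shared triads with their functions: F#dim (ii° in E minor, vii° in G minor); D (VII in E minor, V in G minor).

F#dim, D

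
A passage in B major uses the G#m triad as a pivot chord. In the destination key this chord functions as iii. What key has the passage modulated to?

E major

The numeral iii denotes a minor triad on scale degree 3. With G# on degree 3, the tonic of the new key is E.
Degree 3 carries a minor triad in major keys, so the destination is E major.
Check: the diatonic triads of E major are E (I), F#m (ii), G#m (iii), A (IV), B (V), C#m (vi), D#dim (vii°) — G#m is indeed iii.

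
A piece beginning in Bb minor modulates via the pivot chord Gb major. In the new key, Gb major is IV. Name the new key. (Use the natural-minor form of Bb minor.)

Db major

The numeral IV denotes a major triad on scale degree 4. With Gb on degree 4, the tonic of the new key is Db.
Degree 4 carries a major triad in major keys, so the destination is Db major.
Check: the diatonic triads of Db major are Db (I), Ebm (ii), Fm (iii), Gb (IV), Ab (V), Bbm (vi), Cdim (vii°) — Gb major is indeed IV.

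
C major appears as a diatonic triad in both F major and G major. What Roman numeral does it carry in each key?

The scale of F major is F G A B♭ C D E; C is degree 5, and the triad built there (C-E-G) is major, so it is V.
The scale of G major is G A B C D E F♯; C is degree 4, and the triad built there (C-E-G) is major, so it is IV.

V in F major; IV in G major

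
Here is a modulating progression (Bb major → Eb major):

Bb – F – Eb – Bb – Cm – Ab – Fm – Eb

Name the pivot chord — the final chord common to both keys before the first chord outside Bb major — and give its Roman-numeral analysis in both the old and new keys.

Chords diatonic to Bb major: Bb, Cm, Dm, Eb, F, Gm, Adim.
Reading the progression, the first chord not in that set is Ab, so the modulation leaves Bb major there.
The chord immediately before Ab is Cm, which is diatonic to both keys: ii in Bb major and vi in Eb major.

Cm — ii in Bb major, vi in Eb major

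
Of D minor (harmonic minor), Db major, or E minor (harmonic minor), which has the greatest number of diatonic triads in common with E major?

Triads of E major: E (I), F#m (ii), G#m (iii), A (IV), B (V), C#m (vi), D#dim (vii°).
D minor (harmonic minor) shares 1: A.
Db major shares 0: none.
E minor (harmonic minor) shares 2: B, D#dim.
The most common triads (2) are shared with E minor.

E minor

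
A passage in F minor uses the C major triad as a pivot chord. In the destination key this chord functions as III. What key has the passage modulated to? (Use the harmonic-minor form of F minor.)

A minor

The numeral III denotes a major triad on scale degree 3. With C on degree 3, the tonic of the new key is A.
Degree 3 carries a major triad in natural-minor keys, so the destination is A minor.
Check: the diatonic triads of A minor (natural minor) are Am (i), Bdim (ii°), C (III), Dm (iv), Em (v), F (VI), G (VII) — C major is indeed III.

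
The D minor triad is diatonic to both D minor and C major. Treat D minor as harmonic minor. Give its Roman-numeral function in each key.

i in D minor; ii in C major

The scale of D minor (harmonic minor) is D E F G A Bb C#; D is degree 1, and the triad built there (D-F-A) is minor, so it is i.
The scale of C major is C D E F G A B; D is degree 2, and the triad built there (D-F-A) is minor, so it is ii.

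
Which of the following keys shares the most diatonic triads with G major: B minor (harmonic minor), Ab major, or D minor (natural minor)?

B minor

Triads of G major: G (I), Am (ii), Bm (iii), C (IV), D (V), Em (vi), F#dim (vii°).
B minor (harmonic minor) shares 3: G, Bm, Em.
Ab major shares 0: none.
D minor (natural minor) shares 2: Am, C.
The most common triads (3) are shared with B minor.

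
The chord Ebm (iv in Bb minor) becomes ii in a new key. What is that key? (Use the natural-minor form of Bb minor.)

The numeral ii denotes a minor triad on scale degree 2. With Eb on degree 2, the tonic of the new key is Db.
Degree 2 carries a minor triad in major keys, so the destination is Db major.
Check: the diatonic triads of Db major are Db (I), Ebm (ii), Fm (iii), Gb (IV), Ab (V), Bbm (vi), Cdim (vii°) — Ebm is indeed ii.

Db major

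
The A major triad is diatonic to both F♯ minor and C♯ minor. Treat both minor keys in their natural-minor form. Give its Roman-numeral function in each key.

III in F♯ minor; VI in C♯ minor

The scale of F♯ minor (natural minor) is F♯ G♯ A B C♯ D E; A is degree 3, and the triad built there (A-C♯-E) is major, so it is III.
The scale of C♯ minor (natural minor) is C♯ D♯ E F♯ G♯ A B; A is degree 6, and the triad built there (A-C♯-E) is major, so it is VI.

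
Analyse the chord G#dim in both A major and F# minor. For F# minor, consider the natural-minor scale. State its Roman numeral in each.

vii° in A major; ii° in F# minor

The scale of A major is A B C# D E F# G#; G# is degree 7, and the triad built there (G#-B-D) is diminished, so it is vii°.
The scale of F# minor (natural minor) is F# G# A B C# D E; G# is degree 2, and the triad built there (G#-B-D) is diminished, so it is ii°.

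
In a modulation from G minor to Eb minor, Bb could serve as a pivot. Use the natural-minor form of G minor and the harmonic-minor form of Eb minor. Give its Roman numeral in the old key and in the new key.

The scale of G minor (natural minor) is G A Bb C D Eb F; Bb is degree 3, and the triad built there (Bb-D-F) is major, so it is III.
The scale of Eb minor (harmonic minor) is Eb F Gb Ab Bb Cb D; Bb is degree 5, and the triad built there (Bb-D-F) is major, so it is V.

III in G minor; V in Eb minor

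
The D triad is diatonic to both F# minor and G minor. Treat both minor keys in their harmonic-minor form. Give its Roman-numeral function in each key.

The scale of F# minor (harmonic minor) is F# G# A B C# D E#; D is degree 6, and the triad built there (D-F#-A) is major, so it is VI.
The scale of G minor (harmonic minor) is G A Bb C D Eb F#; D is degree 5, and the triad built there (D-F#-A) is major, so it is V.

VI in F# minor; V in G minor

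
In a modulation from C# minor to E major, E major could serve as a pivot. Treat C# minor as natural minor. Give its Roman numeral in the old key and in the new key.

III in C# minor; I in E major

The scale of C# minor (natural minor) is C# D# E F# G# A B; E is degree 3, and the triad built there (E-G#-B) is major, so it is III.
The scale of E major is E F# G# A B C# D#; E is degree 1, and the triad built there (E-G#-B) is major, so it is I.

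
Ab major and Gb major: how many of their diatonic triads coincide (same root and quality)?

Diatonic triads of Ab major: Ab (I), Bbm (ii), Cm (iii), Db (IV), Eb (V), Fm (vi), Gdim (vii°).
Diatonic triads of Gb major: Gb (I), Abm (ii), Bbm (iii), Cb (IV), Db (V), Ebm (vi), Fdim (vii°).
Matching root and quality in both lists: Bbm, Db.
That gives 2 common triads.

2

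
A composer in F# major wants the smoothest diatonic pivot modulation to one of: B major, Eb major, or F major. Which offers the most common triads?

B major

Triads of F# major: F# major (I), G# minor (ii), A# minor (iii), B major (IV), C# major (V), D# minor (vi), E# diminished (vii°).
B major shares 4: F#, G#m, B, D#m.
Eb major shares 0: none.
F major shares 0: none.
The most common triads (4) are shared with B major.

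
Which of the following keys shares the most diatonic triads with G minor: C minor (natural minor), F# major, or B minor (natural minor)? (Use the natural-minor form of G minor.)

Triads of G minor (natural minor): Gm (i), Adim (ii°), Bb (III), Cm (iv), Dm (v), Eb (VI), F (VII).
C minor (natural minor) shares 4: Gm, Bb, Cm, Eb.
F# major shares 0: none.
B minor (natural minor) shares 0: none.
The most common triads (4) are shared with C minor.

C minor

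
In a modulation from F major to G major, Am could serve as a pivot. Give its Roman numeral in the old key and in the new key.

The scale of F major is F G A Bb C D E; A is degree 3, and the triad built there (A-C-E) is minor, so it is iii.
The scale of G major is G A B C D E F#; A is degree 2, and the triad built there (A-C-E) is minor, so it is ii.

iii in F major; ii in G major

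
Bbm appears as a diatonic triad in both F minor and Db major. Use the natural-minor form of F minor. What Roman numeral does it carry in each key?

The scale of F minor (natural minor) is F G Ab Bb C Db Eb; Bb is degree 4, and the triad built there (Bb-Db-F) is minor, so it is iv.
The scale of Db major is Db Eb F Gb Ab Bb C; Bb is degree 6, and the triad built there (Bb-Db-F) is minor, so it is vi.

iv in F minor; vi in Db major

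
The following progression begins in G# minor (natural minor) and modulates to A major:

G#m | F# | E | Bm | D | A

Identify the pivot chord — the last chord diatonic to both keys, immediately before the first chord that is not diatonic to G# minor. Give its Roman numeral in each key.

Chords diatonic to G# minor: G#m, A#dim, B, C#m, D#m, E, F#.
Reading the progression, the first chord not in that set is Bm, so the modulation leaves G# minor there.
The chord immediately before Bm is E, which is diatonic to both keys: VI in G# minor and V in A major.

E — VI in G# minor, V in A major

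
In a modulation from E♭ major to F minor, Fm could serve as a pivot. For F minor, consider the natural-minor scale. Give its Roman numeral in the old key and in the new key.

ii in E♭ major; i in F minor

The scale of E♭ major is E♭ F G A♭ B♭ C D; F is degree 2, and the triad built there (F-A♭-C) is minor, so it is ii.
The scale of F minor (natural minor) is F G A♭ B♭ C D♭ E♭; F is degree 1, and the triad built there (F-A♭-C) is minor, so it is i.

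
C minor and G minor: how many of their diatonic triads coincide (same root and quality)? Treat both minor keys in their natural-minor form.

4

Diatonic triads of C minor (natural minor): Cm (i), Ddim (ii°), E♭ (III), Fm (iv), Gm (v), A♭ (VI), B♭ (VII).
Diatonic triads of G minor (natural minor): Gm (i), Adim (ii°), B♭ (III), Cm (iv), Dm (v), E♭ (VI), F (VII).
Matching root and quality in both lists: Cm, E♭, Gm, B♭.
That gives 4 common triads.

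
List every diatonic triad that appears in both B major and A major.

C#m, E

Triads in B major: B (I), C#m (ii), D#m (iii), E (IV), F# (V), G#m (vi), A#dim (vii°).
Triads in A major: A (I), Bm (ii), C#m (iii), D (IV), E (V), F#m (vi), G#dim (vii°).
Shared triads with their functions: C#m (ii in B major, iii in A major); E (IV in B major, V in A major).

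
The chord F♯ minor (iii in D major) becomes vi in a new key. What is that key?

The numeral vi denotes a minor triad on scale degree 6. With F♯ on degree 6, the tonic of the new key is A.
Degree 6 carries a minor triad in major keys, so the destination is A major.
Check: the diatonic triads of A major are A (I), Bm (ii), C♯m (iii), D (IV), E (V), F♯m (vi), G♯dim (vii°) — F♯ minor is indeed vi.

A major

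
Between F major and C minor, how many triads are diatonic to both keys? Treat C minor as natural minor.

2

Diatonic triads of F major: F major (I), G minor (ii), A minor (iii), Bb major (IV), C major (V), D minor (vi), E diminished (vii°).
Diatonic triads of C minor (natural minor): C minor (i), D diminished (ii°), Eb major (III), F minor (iv), G minor (v), Ab major (VI), Bb major (VII).
Matching root and quality in both lists: G minor, Bb major.
That gives 2 common triads.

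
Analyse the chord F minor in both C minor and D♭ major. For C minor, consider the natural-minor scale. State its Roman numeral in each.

The scale of C minor (natural minor) is C D E♭ F G A♭ B♭; F is degree 4, and the triad built there (F-A♭-C) is minor, so it is iv.
The scale of D♭ major is D♭ E♭ F G♭ A♭ B♭ C; F is degree 3, and the triad built there (F-A♭-C) is minor, so it is iii.

iv in C minor; iii in D♭ major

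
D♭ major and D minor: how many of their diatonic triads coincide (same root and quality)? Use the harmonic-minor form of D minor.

Diatonic triads of D♭ major: D♭ major (I), E♭ minor (ii), F minor (iii), G♭ major (IV), A♭ major (V), B♭ minor (vi), C diminished (vii°).
Diatonic triads of D minor (harmonic minor): D minor (i), E diminished (ii°), F augmented (III+), G minor (iv), A major (V), B♭ major (VI), C♯ diminished (vii°).
No triad has the same root and quality in both keys.

0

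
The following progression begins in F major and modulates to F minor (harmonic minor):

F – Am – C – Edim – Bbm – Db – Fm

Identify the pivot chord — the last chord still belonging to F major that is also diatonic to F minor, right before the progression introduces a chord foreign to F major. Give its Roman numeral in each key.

Edim — vii° in F major, vii° in F minor

Chords diatonic to F major: F, Gm, Am, Bb, C, Dm, Edim.
Reading the progression, the first chord not in that set is Bbm, so the modulation leaves F major there.
The chord immediately before Bbm is Edim, which is diatonic to both keys: vii° in F major and vii° in F minor.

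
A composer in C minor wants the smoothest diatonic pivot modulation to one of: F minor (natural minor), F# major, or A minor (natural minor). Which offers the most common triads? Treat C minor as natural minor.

F minor

Triads of C minor (natural minor): C minor (i), D diminished (ii°), Eb major (III), F minor (iv), G minor (v), Ab major (VI), Bb major (VII).
F minor (natural minor) shares 4: Cm, Eb, Fm, Ab.
F# major shares 0: none.
A minor (natural minor) shares 0: none.
The most common triads (4) are shared with F minor.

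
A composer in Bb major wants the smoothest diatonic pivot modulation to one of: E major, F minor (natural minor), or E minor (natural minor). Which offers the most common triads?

Triads of Bb major: Bb (I), Cm (ii), Dm (iii), Eb (IV), F (V), Gm (vi), Adim (vii°).
E major shares 0: none.
F minor (natural minor) shares 2: Cm, Eb.
E minor (natural minor) shares 0: none.
The most common triads (2) are shared with F minor.

F minor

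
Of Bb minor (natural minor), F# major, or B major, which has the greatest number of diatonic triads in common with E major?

B major

Triads of E major: E major (I), F# minor (ii), G# minor (iii), A major (IV), B major (V), C# minor (vi), D# diminished (vii°).
Bb minor (natural minor) shares 0: none.
F# major shares 2: G#m, B.
B major shares 4: E, G#m, B, C#m.
The most common triads (4) are shared with B major.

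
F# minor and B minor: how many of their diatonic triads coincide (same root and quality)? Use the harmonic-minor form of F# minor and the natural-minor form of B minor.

3

Diatonic triads of F# minor (harmonic minor): F# minor (i), G# diminished (ii°), A augmented (III+), B minor (iv), C# major (V), D major (VI), E# diminished (vii°).
Diatonic triads of B minor (natural minor): B minor (i), C# diminished (ii°), D major (III), E minor (iv), F# minor (v), G major (VI), A major (VII).
Matching root and quality in both lists: F# minor, B minor, D major.
That gives 3 common triads.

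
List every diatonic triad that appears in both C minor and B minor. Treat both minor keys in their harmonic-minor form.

G

Triads in C minor (harmonic minor): Cm (i), Ddim (ii°), Ebaug (III+), Fm (iv), G (V), Ab (VI), Bdim (vii°).
Triads in B minor (harmonic minor): Bm (i), C#dim (ii°), Daug (III+), Em (iv), F# (V), G (VI), A#dim (vii°).
Shared triads with their functions: G (V in C minor, VI in B minor).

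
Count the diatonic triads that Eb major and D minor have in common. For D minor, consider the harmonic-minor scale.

Diatonic triads of Eb major: Eb major (I), F minor (ii), G minor (iii), Ab major (IV), Bb major (V), C minor (vi), D diminished (vii°).
Diatonic triads of D minor (harmonic minor): D minor (i), E diminished (ii°), F augmented (III+), G minor (iv), A major (V), Bb major (VI), C# diminished (vii°).
Matching root and quality in both lists: G minor, Bb major.
That gives 2 common triads.

2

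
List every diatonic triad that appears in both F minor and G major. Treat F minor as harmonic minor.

C

Triads in F minor (harmonic minor): F minor (i), G diminished (ii°), A♭ augmented (III+), B♭ minor (iv), C major (V), D♭ major (VI), E diminished (vii°).
Triads in G major: G major (I), A minor (ii), B minor (iii), C major (IV), D major (V), E minor (vi), F♯ diminished (vii°).
Shared triads with their functions: C major (V in F minor, IV in G major).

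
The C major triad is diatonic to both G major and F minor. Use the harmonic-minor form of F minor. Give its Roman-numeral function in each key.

The scale of G major is G A B C D E F#; C is degree 4, and the triad built there (C-E-G) is major, so it is IV.
The scale of F minor (harmonic minor) is F G Ab Bb C Db E; C is degree 5, and the triad built there (C-E-G) is major, so it is V.

IV in G major; V in F minor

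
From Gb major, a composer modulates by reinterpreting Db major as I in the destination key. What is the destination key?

Db major

The numeral I denotes a major triad on scale degree 1. With Db on degree 1, the tonic of the new key is Db.
Degree 1 carries a major triad in major keys, so the destination is Db major.
Check: the diatonic triads of Db major are Db (I), Ebm (ii), Fm (iii), Gb (IV), Ab (V), Bbm (vi), Cdim (vii°) — Db major is indeed I.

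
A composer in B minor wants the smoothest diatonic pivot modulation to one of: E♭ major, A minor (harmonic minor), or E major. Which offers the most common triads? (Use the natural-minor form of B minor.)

E major

Triads of B minor (natural minor): Bm (i), C♯dim (ii°), D (III), Em (iv), F♯m (v), G (VI), A (VII).
E♭ major shares 0: none.
A minor (harmonic minor) shares 0: none.
E major shares 2: F♯m, A.
The most common triads (2) are shared with E major.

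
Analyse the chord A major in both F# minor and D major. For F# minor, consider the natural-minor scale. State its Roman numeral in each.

III in F# minor; V in D major

The scale of F# minor (natural minor) is F# G# A B C# D E; A is degree 3, and the triad built there (A-C#-E) is major, so it is III.
The scale of D major is D E F# G A B C#; A is degree 5, and the triad built there (A-C#-E) is major, so it is V.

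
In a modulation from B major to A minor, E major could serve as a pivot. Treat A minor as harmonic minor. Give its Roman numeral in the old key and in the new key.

The scale of B major is B C♯ D♯ E F♯ G♯ A♯; E is degree 4, and the triad built there (E-G♯-B) is major, so it is IV.
The scale of A minor (harmonic minor) is A B C D E F G♯; E is degree 5, and the triad built there (E-G♯-B) is major, so it is V.

IV in B major; V in A minor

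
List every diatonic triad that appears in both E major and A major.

Triads in E major: E major (I), F# minor (ii), G# minor (iii), A major (IV), B major (V), C# minor (vi), D# diminished (vii°).
Triads in A major: A major (I), B minor (ii), C# minor (iii), D major (IV), E major (V), F# minor (vi), G# diminished (vii°).
Shared triads with their functions: E major (I in E major, V in A major); F# minor (ii in E major, vi in A major); A major (IV in E major, I in A major); C# minor (vi in E major, iii in A major).

E, F#m, A, C#m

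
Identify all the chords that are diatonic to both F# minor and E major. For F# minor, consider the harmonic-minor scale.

F#m

Triads in F# minor (harmonic minor): F#m (i), G#dim (ii°), Aaug (III+), Bm (iv), C# (V), D (VI), E#dim (vii°).
Triads in E major: E (I), F#m (ii), G#m (iii), A (IV), B (V), C#m (vi), D#dim (vii°).
Shared triads with their functions: F#m (i in F# minor, ii in E major).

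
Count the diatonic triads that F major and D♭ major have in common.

Diatonic triads of F major: F (I), Gm (ii), Am (iii), B♭ (IV), C (V), Dm (vi), Edim (vii°).
Diatonic triads of D♭ major: D♭ (I), E♭m (ii), Fm (iii), G♭ (IV), A♭ (V), B♭m (vi), Cdim (vii°).
No triad has the same root and quality in both keys.

0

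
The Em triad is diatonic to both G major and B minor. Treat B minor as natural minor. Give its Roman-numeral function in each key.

vi in G major; iv in B minor

The scale of G major is G A B C D E F#; E is degree 6, and the triad built there (E-G-B) is minor, so it is vi.
The scale of B minor (natural minor) is B C# D E F# G A; E is degree 4, and the triad built there (E-G-B) is minor, so it is iv.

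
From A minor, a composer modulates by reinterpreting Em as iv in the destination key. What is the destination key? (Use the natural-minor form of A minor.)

The numeral iv denotes a minor triad on scale degree 4. With E on degree 4, the tonic of the new key is B.
Degree 4 carries a minor triad in minor keys, so the destination is B minor.
Check: the diatonic triads of B minor (natural minor) are Bm (i), C#dim (ii°), D (III), Em (iv), F#m (v), G (VI), A (VII) — Em is indeed iv.

B minor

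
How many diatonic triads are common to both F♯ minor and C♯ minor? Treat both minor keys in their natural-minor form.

4

Diatonic triads of F♯ minor (natural minor): F♯m (i), G♯dim (ii°), A (III), Bm (iv), C♯m (v), D (VI), E (VII).
Diatonic triads of C♯ minor (natural minor): C♯m (i), D♯dim (ii°), E (III), F♯m (iv), G♯m (v), A (VI), B (VII).
Matching root and quality in both lists: F♯m, A, C♯m, E.
That gives 4 common triads.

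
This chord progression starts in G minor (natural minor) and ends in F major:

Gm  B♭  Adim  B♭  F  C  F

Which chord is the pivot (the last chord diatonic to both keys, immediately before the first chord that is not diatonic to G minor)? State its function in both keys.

Chords diatonic to G minor: Gm, Adim, B♭, Cm, Dm, E♭, F.
Reading the progression, the first chord not in that set is C, so the modulation leaves G minor there.
The chord immediately before C is F, which is diatonic to both keys: VII in G minor and I in F major.

F — VII in G minor, I in F major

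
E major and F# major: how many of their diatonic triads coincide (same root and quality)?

2

Diatonic triads of E major: E (I), F#m (ii), G#m (iii), A (IV), B (V), C#m (vi), D#dim (vii°).
Diatonic triads of F# major: F# (I), G#m (ii), A#m (iii), B (IV), C# (V), D#m (vi), E#dim (vii°).
Matching root and quality in both lists: G#m, B.
That gives 2 common triads.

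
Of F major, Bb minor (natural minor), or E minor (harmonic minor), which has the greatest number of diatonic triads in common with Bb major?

Triads of Bb major: Bb major (I), C minor (ii), D minor (iii), Eb major (IV), F major (V), G minor (vi), A diminished (vii°).
F major shares 4: Bb, Dm, F, Gm.
Bb minor (natural minor) shares 0: none.
E minor (harmonic minor) shares 0: none.
The most common triads (4) are shared with F major.

F major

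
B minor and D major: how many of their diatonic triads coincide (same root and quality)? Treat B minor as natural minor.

7

Diatonic triads of B minor (natural minor): Bm (i), C#dim (ii°), D (III), Em (iv), F#m (v), G (VI), A (VII).
Diatonic triads of D major: D (I), Em (ii), F#m (iii), G (IV), A (V), Bm (vi), C#dim (vii°).
Matching root and quality in both lists: Bm, C#dim, D, Em, F#m, G, A.
That gives 7 common triads.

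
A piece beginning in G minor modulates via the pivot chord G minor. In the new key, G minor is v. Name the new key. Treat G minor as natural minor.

The numeral v denotes a minor triad on scale degree 5. With G on degree 5, the tonic of the new key is C.
Degree 5 carries a minor triad in natural-minor keys, so the destination is C minor.
Check: the diatonic triads of C minor (natural minor) are Cm (i), Ddim (ii°), E♭ (III), Fm (iv), Gm (v), A♭ (VI), B♭ (VII) — G minor is indeed v.

C minor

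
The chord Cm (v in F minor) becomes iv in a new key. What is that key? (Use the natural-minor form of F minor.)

G minor

The numeral iv denotes a minor triad on scale degree 4. With C on degree 4, the tonic of the new key is G.
Degree 4 carries a minor triad in minor keys, so the destination is G minor.
Check: the diatonic triads of G minor (natural minor) are Gm (i), Adim (ii°), B♭ (III), Cm (iv), Dm (v), E♭ (VI), F (VII) — Cm is indeed iv.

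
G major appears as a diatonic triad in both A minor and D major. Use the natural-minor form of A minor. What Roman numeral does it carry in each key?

VII in A minor; IV in D major

The scale of A minor (natural minor) is A B C D E F G; G is degree 7, and the triad built there (G-B-D) is major, so it is VII.
The scale of D major is D E F# G A B C#; G is degree 4, and the triad built there (G-B-D) is major, so it is IV.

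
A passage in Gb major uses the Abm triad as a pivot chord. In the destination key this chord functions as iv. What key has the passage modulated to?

Eb minor

The numeral iv denotes a minor triad on scale degree 4. With Ab on degree 4, the tonic of the new key is Eb.
Degree 4 carries a minor triad in minor keys, so the destination is Eb minor.
Check: the diatonic triads of Eb minor (natural minor) are Ebm (i), Fdim (ii°), Gb (III), Abm (iv), Bbm (v), Cb (VI), Db (VII) — Abm is indeed iv.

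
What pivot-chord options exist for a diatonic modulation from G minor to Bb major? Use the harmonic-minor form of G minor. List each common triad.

Triads in G minor (harmonic minor): G minor (i), A diminished (ii°), Bb augmented (III+), C minor (iv), D major (V), Eb major (VI), F# diminished (vii°).
Triads in Bb major: Bb major (I), C minor (ii), D minor (iii), Eb major (IV), F major (V), G minor (vi), A diminished (vii°).
Shared triads with their functions: G minor (i in G minor, vi in Bb major); A diminished (ii° in G minor, vii° in Bb major); C minor (iv in G minor, ii in Bb major); Eb major (VI in G minor, IV in Bb major).

Gm, Adim, Cm, Eb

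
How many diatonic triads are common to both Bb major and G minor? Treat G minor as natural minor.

7

Diatonic triads of Bb major: Bb major (I), C minor (ii), D minor (iii), Eb major (IV), F major (V), G minor (vi), A diminished (vii°).
Diatonic triads of G minor (natural minor): G minor (i), A diminished (ii°), Bb major (III), C minor (iv), D minor (v), Eb major (VI), F major (VII).
Matching root and quality in both lists: Bb major, C minor, D minor, Eb major, F major, G minor, A diminished.
That gives 7 common triads.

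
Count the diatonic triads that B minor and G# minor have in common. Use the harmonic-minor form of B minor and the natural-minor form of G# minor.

2

Diatonic triads of B minor (harmonic minor): B minor (i), C# diminished (ii°), D augmented (III+), E minor (iv), F# major (V), G major (VI), A# diminished (vii°).
Diatonic triads of G# minor (natural minor): G# minor (i), A# diminished (ii°), B major (III), C# minor (iv), D# minor (v), E major (VI), F# major (VII).
Matching root and quality in both lists: F# major, A# diminished.
That gives 2 common triads.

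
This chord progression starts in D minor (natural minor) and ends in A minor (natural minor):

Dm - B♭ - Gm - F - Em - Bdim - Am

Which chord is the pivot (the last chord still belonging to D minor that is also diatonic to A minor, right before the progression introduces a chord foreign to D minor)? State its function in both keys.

F — III in D minor, VI in A minor

Chords diatonic to D minor: Dm, Edim, F, Gm, Am, B♭, C.
Reading the progression, the first chord not in that set is Em, so the modulation leaves D minor there.
The chord immediately before Em is F, which is diatonic to both keys: III in D minor and VI in A minor.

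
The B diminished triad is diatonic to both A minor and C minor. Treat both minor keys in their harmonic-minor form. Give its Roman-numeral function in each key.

ii° in A minor; vii° in C minor

The scale of A minor (harmonic minor) is A B C D E F G#; B is degree 2, and the triad built there (B-D-F) is diminished, so it is ii°.
The scale of C minor (harmonic minor) is C D Eb F G Ab B; B is degree 7, and the triad built there (B-D-F) is diminished, so it is vii°.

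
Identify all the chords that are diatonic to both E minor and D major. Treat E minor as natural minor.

Triads in E minor (natural minor): Em (i), F#dim (ii°), G (III), Am (iv), Bm (v), C (VI), D (VII).
Triads in D major: D (I), Em (ii), F#m (iii), G (IV), A (V), Bm (vi), C#dim (vii°).
Shared triads with their functions: Em (i in E minor, ii in D major); G (III in E minor, IV in D major); Bm (v in E minor, vi in D major); D (VII in E minor, I in D major).

Em, G, Bm, D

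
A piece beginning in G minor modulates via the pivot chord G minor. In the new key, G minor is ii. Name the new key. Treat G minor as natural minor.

The numeral ii denotes a minor triad on scale degree 2. With G on degree 2, the tonic of the new key is F.
Degree 2 carries a minor triad in major keys, so the destination is F major.
Check: the diatonic triads of F major are F (I), Gm (ii), Am (iii), Bb (IV), C (V), Dm (vi), Edim (vii°) — G minor is indeed ii.

F major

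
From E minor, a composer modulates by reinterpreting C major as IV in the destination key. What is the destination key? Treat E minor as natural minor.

The numeral IV denotes a major triad on scale degree 4. With C on degree 4, the tonic of the new key is G.
Degree 4 carries a major triad in major keys, so the destination is G major.
Check: the diatonic triads of G major are G (I), Am (ii), Bm (iii), C (IV), D (V), Em (vi), F#dim (vii°) — C major is indeed IV.

G major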